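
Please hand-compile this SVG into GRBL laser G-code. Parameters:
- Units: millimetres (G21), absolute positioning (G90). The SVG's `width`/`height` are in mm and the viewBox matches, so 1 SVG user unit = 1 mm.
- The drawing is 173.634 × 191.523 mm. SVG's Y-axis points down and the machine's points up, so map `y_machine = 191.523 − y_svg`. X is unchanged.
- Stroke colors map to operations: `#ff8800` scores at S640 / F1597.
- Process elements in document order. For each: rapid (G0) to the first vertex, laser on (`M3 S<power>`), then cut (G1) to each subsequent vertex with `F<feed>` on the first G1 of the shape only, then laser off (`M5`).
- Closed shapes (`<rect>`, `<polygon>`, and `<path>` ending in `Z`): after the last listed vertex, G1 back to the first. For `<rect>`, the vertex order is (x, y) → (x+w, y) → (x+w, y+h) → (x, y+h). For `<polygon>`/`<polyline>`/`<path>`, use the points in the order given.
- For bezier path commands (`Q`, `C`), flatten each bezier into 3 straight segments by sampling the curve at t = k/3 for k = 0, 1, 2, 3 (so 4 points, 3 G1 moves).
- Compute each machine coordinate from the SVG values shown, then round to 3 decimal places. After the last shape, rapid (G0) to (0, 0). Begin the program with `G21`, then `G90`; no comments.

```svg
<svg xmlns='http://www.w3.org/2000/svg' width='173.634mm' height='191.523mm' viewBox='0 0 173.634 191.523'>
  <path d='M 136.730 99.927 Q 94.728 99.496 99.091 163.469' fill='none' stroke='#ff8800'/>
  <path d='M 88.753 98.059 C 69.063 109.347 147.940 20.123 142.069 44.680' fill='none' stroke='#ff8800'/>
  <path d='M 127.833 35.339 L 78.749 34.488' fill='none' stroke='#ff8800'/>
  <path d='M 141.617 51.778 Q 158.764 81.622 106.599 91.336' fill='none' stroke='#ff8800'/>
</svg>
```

viewBox `0 0 173.634 191.523` with mm width/height → 1 unit = 1 mm. Flip: y_m = 191.523 − y_svg.

**Shape 1** — `<path>` quadratic bezier, stroke `#ff8800` → score (S640, F1597). Control points (SVG): P0=(136.730,99.927), P1=(94.728,99.496), P2=(99.091,163.469); sampled at t=k/3. Machine vertices: (136.730,91.596) → (113.880,84.727) → (101.334,63.547) → (99.091,28.054). Open path.

**Shape 2** — `<path>` cubic bezier, stroke `#ff8800` → score (S640, F1597). Control points (SVG): P0=(88.753,98.059), P1=(69.063,109.347), P2=(147.940,20.123), P3=(142.069,44.680); sampled at t=k/3. Machine vertices: (88.753,93.464) → (95.129,107.743) → (126.480,141.410) → (142.069,146.843). Open path.

**Shape 3** — `<path>` line segment, stroke `#ff8800` → score (S640, F1597). Machine vertices: (127.833,156.184) → (78.749,157.035). Open path.

**Shape 4** — `<path>` quadratic bezier, stroke `#ff8800` → score (S640, F1597). Control points (SVG): P0=(141.617,51.778), P1=(158.764,81.622), P2=(106.599,91.336); sampled at t=k/3. Machine vertices: (141.617,139.745) → (145.347,122.086) → (133.674,108.900) → (106.599,100.187). Open path.

G21
G90
G0 X136.730 Y91.596
M3 S640
G1 X113.880 Y84.727 F1597
G1 X101.334 Y63.547
G1 X99.091 Y28.054
M5
G0 X88.753 Y93.464
M3 S640
G1 X95.129 Y107.743 F1597
G1 X126.480 Y141.410
G1 X142.069 Y146.843
M5
G0 X127.833 Y156.184
M3 S640
G1 X78.749 Y157.035 F1597
M5
G0 X141.617 Y139.745
M3 S640
G1 X145.347 Y122.086 F1597
G1 X133.674 Y108.900
G1 X106.599 Y100.187
M5
G0 X0.000 Y0.000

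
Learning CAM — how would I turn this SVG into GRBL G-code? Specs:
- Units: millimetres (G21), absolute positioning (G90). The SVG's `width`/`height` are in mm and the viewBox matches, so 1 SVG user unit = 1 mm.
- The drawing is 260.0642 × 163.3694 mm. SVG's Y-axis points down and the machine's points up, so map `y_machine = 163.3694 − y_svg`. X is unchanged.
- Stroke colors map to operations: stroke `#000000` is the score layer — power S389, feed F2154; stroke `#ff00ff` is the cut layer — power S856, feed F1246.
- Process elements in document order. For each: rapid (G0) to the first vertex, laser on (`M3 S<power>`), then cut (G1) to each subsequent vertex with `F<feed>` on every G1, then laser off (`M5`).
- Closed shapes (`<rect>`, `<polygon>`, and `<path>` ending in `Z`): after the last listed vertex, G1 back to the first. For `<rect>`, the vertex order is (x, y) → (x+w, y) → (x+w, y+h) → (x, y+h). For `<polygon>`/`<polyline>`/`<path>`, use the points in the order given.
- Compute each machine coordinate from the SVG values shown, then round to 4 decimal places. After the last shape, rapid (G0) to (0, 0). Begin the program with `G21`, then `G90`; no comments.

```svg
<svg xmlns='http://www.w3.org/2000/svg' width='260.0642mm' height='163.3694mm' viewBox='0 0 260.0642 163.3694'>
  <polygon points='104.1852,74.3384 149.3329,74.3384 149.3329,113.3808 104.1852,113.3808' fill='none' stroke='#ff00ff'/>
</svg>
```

1 u = 1 mm; y_m = 163.3694 − y.

[1] `<polygon>` rectangle, #ff00ff→cut S856 F1246: (104.1852,89.0310) → (149.3329,89.0310) → (149.3329,49.9886) → (104.1852,49.9886) → (104.1852,89.0310) (closed)

G21
G90
G0 X104.1852 Y89.0310
M3 S856
G1 X149.3329 Y89.0310 F1246
G1 X149.3329 Y49.9886 F1246
G1 X104.1852 Y49.9886 F1246
G1 X104.1852 Y89.0310 F1246
M5
G0 X0.0000 Y0.0000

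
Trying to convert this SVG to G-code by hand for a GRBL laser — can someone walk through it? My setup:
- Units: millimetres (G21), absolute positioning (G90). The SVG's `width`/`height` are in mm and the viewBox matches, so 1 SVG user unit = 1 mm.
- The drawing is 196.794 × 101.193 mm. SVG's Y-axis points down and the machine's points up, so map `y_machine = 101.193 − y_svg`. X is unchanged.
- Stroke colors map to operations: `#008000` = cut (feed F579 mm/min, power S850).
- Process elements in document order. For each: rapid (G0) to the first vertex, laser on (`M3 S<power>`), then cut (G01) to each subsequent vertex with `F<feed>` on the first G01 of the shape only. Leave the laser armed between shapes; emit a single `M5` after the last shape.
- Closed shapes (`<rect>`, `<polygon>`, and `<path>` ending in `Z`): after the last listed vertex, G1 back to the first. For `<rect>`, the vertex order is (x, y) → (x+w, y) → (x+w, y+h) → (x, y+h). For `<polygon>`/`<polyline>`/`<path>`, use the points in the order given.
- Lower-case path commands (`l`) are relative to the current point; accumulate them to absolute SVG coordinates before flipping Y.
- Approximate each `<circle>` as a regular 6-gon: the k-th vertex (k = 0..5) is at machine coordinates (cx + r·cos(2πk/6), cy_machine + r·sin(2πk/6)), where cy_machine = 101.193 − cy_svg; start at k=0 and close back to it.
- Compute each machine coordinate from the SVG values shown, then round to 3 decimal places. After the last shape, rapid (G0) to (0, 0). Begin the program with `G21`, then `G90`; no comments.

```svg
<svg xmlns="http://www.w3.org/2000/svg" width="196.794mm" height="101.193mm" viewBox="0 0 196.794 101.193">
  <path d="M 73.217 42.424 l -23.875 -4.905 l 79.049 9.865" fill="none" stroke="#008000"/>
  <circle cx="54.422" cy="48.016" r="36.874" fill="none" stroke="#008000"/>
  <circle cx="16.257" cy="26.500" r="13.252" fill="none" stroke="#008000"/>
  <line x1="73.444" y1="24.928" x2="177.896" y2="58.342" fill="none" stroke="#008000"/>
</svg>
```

1 u = 1 mm; y_m = 101.193 − y.

[1] `<path>` open polyline, #008000→cut S850 F579: (73.217,58.769) → (49.342,63.674) → (128.391,53.809)

[2] `<circle>` circle, #008000→cut S850 F579: (91.296,53.177) → (72.859,85.111) → (35.985,85.111) → (17.548,53.177) → (35.985,21.243) → (72.859,21.243) → (91.296,53.177) (closed)

[3] `<circle>` circle, #008000→cut S850 F579: (29.509,74.693) → (22.883,86.170) → (9.631,86.170) → (3.005,74.693) → (9.631,63.216) → (22.883,63.216) → (29.509,74.693) (closed)

[4] `<line>` line segment, #008000→cut S850 F579: (73.444,76.265) → (177.896,42.851)

G21
G90
G0 X73.217 Y58.769
M3 S850
G01 X49.342 Y63.674 F579
G01 X128.391 Y53.809
G0 X91.296 Y53.177
M3 S850
G01 X72.859 Y85.111 F579
G01 X35.985 Y85.111
G01 X17.548 Y53.177
G01 X35.985 Y21.243
G01 X72.859 Y21.243
G01 X91.296 Y53.177
G0 X29.509 Y74.693
M3 S850
G01 X22.883 Y86.170 F579
G01 X9.631 Y86.170
G01 X3.005 Y74.693
G01 X9.631 Y63.216
G01 X22.883 Y63.216
G01 X29.509 Y74.693
G0 X73.444 Y76.265
M3 S850
G01 X177.896 Y42.851 F579
M5
G0 X0.000 Y0.000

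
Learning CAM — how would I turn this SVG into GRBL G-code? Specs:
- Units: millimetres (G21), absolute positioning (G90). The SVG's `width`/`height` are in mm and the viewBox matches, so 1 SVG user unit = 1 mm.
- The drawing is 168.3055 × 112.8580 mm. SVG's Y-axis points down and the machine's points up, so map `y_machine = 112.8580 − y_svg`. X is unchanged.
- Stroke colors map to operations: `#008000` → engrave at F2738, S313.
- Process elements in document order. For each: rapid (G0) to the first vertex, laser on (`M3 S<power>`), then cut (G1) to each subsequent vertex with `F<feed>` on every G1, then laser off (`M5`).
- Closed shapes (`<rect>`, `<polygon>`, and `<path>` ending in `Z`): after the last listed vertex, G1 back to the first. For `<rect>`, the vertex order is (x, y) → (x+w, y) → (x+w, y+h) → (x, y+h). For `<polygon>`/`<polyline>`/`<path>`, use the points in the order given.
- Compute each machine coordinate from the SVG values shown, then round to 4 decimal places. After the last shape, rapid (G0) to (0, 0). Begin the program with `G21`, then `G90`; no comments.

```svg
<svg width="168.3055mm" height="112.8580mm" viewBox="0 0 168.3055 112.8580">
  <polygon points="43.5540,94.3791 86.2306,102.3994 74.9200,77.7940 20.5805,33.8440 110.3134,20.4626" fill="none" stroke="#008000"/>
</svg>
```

viewBox `0 0 168.3055 112.8580` with mm width/height → 1 unit = 1 mm. Flip: y_m = 112.8580 − y_svg.

**Shape 1** — `<polygon>` closed polygon, stroke `#008000` → engrave (S313, F2738). Machine vertices: (43.5540,18.4789) → (86.2306,10.4586) → (74.9200,35.0640) → (20.5805,79.0140) → (110.3134,92.3954) → (43.5540,18.4789). Closed: final G1 returns to the first vertex.

G21
G90
G0 X43.5540 Y18.4789
M3 S313
G1 X86.2306 Y10.4586 F2738
G1 X74.9200 Y35.0640 F2738
G1 X20.5805 Y79.0140 F2738
G1 X110.3134 Y92.3954 F2738
G1 X43.5540 Y18.4789 F2738
M5
G0 X0.0000 Y0.0000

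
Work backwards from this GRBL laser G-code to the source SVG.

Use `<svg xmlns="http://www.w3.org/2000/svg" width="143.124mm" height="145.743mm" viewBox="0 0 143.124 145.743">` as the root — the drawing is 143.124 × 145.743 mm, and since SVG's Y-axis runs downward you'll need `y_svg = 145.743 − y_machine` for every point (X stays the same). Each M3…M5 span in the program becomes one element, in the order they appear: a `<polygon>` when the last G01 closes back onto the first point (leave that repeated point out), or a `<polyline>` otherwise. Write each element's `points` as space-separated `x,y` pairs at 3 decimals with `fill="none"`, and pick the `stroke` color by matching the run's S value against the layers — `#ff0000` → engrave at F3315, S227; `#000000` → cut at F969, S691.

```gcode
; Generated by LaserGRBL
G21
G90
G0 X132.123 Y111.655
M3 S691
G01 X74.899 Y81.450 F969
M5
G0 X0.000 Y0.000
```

Machine Y-up, SVG Y-down with viewBox height 145.743, so y_svg = 145.743 − y_machine; X carries over. Every run uses S691, so all elements get stroke `#000000` (cut).

Run 1: The run is open, so emit a `<polyline>` with points (Y-flipped): 132.123,34.088 74.899,64.293.

<svg xmlns="http://www.w3.org/2000/svg" width="143.124mm" height="145.743mm" viewBox="0 0 143.124 145.743">
  <polyline points="132.123,34.088 74.899,64.293" fill="none" stroke="#000000"/>
</svg>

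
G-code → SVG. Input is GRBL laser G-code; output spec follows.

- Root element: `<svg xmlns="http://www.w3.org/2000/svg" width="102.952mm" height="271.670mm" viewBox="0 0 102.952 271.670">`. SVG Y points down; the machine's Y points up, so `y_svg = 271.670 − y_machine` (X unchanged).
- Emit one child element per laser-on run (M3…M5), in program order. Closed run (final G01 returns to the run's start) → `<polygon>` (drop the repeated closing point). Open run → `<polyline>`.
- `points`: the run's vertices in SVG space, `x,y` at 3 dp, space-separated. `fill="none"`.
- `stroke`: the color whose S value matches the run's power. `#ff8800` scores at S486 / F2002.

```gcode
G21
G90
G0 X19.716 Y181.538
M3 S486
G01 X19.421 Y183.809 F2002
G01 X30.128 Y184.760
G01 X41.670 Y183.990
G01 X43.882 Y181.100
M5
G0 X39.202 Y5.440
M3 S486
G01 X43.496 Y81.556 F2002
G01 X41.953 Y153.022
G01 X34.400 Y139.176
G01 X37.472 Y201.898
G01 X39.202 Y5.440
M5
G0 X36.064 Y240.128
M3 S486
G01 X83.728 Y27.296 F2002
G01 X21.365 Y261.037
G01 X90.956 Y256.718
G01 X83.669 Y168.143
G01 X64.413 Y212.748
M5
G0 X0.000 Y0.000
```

<svg xmlns="http://www.w3.org/2000/svg" width="102.952mm" height="271.670mm" viewBox="0 0 102.952 271.670">
  <polyline points="19.716,90.132 19.421,87.861 30.128,86.910 41.670,87.680 43.882,90.570" fill="none" stroke="#ff8800"/>
  <polygon points="39.202,266.230 43.496,190.114 41.953,118.648 34.400,132.494 37.472,69.772" fill="none" stroke="#ff8800"/>
  <polyline points="36.064,31.542 83.728,244.374 21.365,10.633 90.956,14.952 83.669,103.527 64.413,58.922" fill="none" stroke="#ff8800"/>
</svg>

Machine Y-up, SVG Y-down with viewBox height 271.670, so y_svg = 271.670 − y_machine; X carries over. Every run uses S486, so all elements get stroke `#ff8800` (score).

Run 1: The run is open, so emit a `<polyline>` with points (Y-flipped): 19.716,90.132 19.421,87.861 30.128,86.910 41.670,87.680 43.882,90.570.

Run 2: The run returns to its start, so emit a `<polygon>` with points (Y-flipped): 39.202,266.230 43.496,190.114 41.953,118.648 34.400,132.494 37.472,69.772.

Run 3: The run is open, so emit a `<polyline>` with points (Y-flipped): 36.064,31.542 83.728,244.374 21.365,10.633 90.956,14.952 83.669,103.527 64.413,58.922.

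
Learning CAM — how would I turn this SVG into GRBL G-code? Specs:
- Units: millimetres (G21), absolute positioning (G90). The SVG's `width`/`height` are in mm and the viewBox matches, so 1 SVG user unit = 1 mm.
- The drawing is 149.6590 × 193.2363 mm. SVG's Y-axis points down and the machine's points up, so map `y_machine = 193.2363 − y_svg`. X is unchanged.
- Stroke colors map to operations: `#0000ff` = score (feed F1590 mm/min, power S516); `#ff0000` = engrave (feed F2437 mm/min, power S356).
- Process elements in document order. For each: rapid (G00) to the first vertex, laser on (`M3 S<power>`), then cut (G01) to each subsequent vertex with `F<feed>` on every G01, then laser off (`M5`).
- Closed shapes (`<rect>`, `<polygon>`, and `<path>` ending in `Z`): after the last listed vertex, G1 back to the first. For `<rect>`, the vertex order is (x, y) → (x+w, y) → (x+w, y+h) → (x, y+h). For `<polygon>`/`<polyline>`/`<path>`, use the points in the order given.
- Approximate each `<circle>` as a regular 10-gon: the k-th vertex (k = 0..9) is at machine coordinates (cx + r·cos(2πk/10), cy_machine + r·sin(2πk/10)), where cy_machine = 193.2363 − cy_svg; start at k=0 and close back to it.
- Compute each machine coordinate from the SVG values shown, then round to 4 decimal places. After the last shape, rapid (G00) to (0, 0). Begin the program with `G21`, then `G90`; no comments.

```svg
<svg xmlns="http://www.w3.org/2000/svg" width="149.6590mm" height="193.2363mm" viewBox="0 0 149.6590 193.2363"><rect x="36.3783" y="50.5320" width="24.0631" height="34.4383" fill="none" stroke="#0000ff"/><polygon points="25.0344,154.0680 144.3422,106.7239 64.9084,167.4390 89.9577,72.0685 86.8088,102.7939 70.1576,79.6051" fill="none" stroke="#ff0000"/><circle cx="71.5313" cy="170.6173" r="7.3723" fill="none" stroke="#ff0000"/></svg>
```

G21
G90
G00 X36.3783 Y142.7043
M3 S516
G01 X60.4414 Y142.7043 F1590
G01 X60.4414 Y108.2660 F1590
G01 X36.3783 Y108.2660 F1590
G01 X36.3783 Y142.7043 F1590
M5
G00 X25.0344 Y39.1683
M3 S356
G01 X144.3422 Y86.5124 F2437
G01 X64.9084 Y25.7973 F2437
G01 X89.9577 Y121.1678 F2437
G01 X86.8088 Y90.4424 F2437
G01 X70.1576 Y113.6312 F2437
G01 X25.0344 Y39.1683 F2437
M5
G00 X78.9036 Y22.6190
M3 S356
G01 X77.4956 Y26.9523 F2437
G01 X73.8095 Y29.6305 F2437
G01 X69.2531 Y29.6305 F2437
G01 X65.5670 Y26.9523 F2437
G01 X64.1590 Y22.6190 F2437
G01 X65.5670 Y18.2857 F2437
G01 X69.2531 Y15.6075 F2437
G01 X73.8095 Y15.6075 F2437
G01 X77.4956 Y18.2857 F2437
G01 X78.9036 Y22.6190 F2437
M5
G00 X0.0000 Y0.0000

1 u = 1 mm; y_m = 193.2363 − y.

[1] `<rect>` rectangle, #0000ff→score S516 F1590: (36.3783,142.7043) → (60.4414,142.7043) → (60.4414,108.2660) → (36.3783,108.2660) → (36.3783,142.7043) (closed)

[2] `<polygon>` closed polygon, #ff0000→engrave S356 F2437: (25.0344,39.1683) → (144.3422,86.5124) → (64.9084,25.7973) → (89.9577,121.1678) → (86.8088,90.4424) → (70.1576,113.6312) → (25.0344,39.1683) (closed)

[3] `<circle>` circle, #ff0000→engrave S356 F2437: (78.9036,22.6190) → (77.4956,26.9523) → (73.8095,29.6305) → (69.2531,29.6305) → (65.5670,26.9523) → (64.1590,22.6190) → (65.5670,18.2857) → (69.2531,15.6075) → (73.8095,15.6075) → (77.4956,18.2857) → (78.9036,22.6190) (closed)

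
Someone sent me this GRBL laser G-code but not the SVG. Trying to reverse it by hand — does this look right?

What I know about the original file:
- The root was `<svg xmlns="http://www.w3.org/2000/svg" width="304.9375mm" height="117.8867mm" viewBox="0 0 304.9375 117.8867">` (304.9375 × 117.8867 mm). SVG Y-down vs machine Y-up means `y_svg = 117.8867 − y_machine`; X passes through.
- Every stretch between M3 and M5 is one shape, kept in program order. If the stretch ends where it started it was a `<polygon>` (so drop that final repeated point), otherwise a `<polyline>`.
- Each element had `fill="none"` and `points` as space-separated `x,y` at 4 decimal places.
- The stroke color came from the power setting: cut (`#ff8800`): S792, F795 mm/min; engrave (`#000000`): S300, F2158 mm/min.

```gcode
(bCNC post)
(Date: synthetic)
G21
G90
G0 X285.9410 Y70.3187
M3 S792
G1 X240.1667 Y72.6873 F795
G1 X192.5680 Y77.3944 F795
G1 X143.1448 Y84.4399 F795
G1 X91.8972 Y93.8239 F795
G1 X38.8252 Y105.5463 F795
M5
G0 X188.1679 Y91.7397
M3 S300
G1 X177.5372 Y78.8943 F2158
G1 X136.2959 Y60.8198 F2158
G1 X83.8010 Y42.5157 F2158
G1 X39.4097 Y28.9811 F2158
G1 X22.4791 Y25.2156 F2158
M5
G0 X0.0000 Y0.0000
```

Each laser-on run becomes one SVG element. Flip Y back into SVG space with y_svg = 117.8867 − y_machine.

Run 1: power S792 maps to stroke `#ff8800` (cut). The run is open, so emit a `<polyline>` with points (Y-flipped): 285.9410,47.5680 240.1667,45.1994 192.5680,40.4923 143.1448,33.4468 91.8972,24.0628 38.8252,12.3404.

Run 2: the run's S300 means `#000000` (engrave). The run is open, so emit a `<polyline>` with points (Y-flipped): 188.1679,26.1470 177.5372,38.9924 136.2959,57.0669 83.8010,75.3710 39.4097,88.9056 22.4791,92.6711.

<svg xmlns="http://www.w3.org/2000/svg" width="304.9375mm" height="117.8867mm" viewBox="0 0 304.9375 117.8867">
  <polyline points="285.9410,47.5680 240.1667,45.1994 192.5680,40.4923 143.1448,33.4468 91.8972,24.0628 38.8252,12.3404" fill="none" stroke="#ff8800"/>
  <polyline points="188.1679,26.1470 177.5372,38.9924 136.2959,57.0669 83.8010,75.3710 39.4097,88.9056 22.4791,92.6711" fill="none" stroke="#000000"/>
</svg>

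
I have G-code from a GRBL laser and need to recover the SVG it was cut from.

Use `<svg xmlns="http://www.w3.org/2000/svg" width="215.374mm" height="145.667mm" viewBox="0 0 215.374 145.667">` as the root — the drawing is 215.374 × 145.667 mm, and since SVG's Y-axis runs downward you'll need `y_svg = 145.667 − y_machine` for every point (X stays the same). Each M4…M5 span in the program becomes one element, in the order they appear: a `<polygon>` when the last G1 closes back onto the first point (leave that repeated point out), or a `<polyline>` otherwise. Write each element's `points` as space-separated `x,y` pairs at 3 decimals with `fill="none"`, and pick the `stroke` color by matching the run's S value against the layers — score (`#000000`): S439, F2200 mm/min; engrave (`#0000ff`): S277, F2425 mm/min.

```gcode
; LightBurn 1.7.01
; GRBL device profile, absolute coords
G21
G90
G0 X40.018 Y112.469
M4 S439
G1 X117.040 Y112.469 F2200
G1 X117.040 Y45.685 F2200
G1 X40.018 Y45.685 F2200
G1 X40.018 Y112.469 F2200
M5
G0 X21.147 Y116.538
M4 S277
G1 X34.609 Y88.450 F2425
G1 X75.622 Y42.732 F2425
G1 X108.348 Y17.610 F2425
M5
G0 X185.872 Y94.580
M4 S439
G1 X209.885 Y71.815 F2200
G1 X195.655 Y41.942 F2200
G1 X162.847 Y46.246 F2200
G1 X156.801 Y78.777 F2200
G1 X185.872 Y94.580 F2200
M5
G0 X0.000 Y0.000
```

<svg xmlns="http://www.w3.org/2000/svg" width="215.374mm" height="145.667mm" viewBox="0 0 215.374 145.667">
  <polygon points="40.018,33.198 117.040,33.198 117.040,99.982 40.018,99.982" fill="none" stroke="#000000"/>
  <polyline points="21.147,29.129 34.609,57.217 75.622,102.935 108.348,128.057" fill="none" stroke="#0000ff"/>
  <polygon points="185.872,51.087 209.885,73.852 195.655,103.725 162.847,99.421 156.801,66.890" fill="none" stroke="#000000"/>
</svg>

Each laser-on run becomes one SVG element. Flip Y back into SVG space with y_svg = 145.667 − y_machine.

Run 1: power S439 maps to stroke `#000000` (score). The run returns to its start, so emit a `<polygon>` with points (Y-flipped): 40.018,33.198 117.040,33.198 117.040,99.982 40.018,99.982.

Run 2: S277 ⇒ engrave layer `#0000ff`. The run is open, so emit a `<polyline>` with points (Y-flipped): 21.147,29.129 34.609,57.217 75.622,102.935 108.348,128.057.

Run 3: S439 ⇒ score layer `#000000`. The run returns to its start, so emit a `<polygon>` with points (Y-flipped): 185.872,51.087 209.885,73.852 195.655,103.725 162.847,99.421 156.801,66.890.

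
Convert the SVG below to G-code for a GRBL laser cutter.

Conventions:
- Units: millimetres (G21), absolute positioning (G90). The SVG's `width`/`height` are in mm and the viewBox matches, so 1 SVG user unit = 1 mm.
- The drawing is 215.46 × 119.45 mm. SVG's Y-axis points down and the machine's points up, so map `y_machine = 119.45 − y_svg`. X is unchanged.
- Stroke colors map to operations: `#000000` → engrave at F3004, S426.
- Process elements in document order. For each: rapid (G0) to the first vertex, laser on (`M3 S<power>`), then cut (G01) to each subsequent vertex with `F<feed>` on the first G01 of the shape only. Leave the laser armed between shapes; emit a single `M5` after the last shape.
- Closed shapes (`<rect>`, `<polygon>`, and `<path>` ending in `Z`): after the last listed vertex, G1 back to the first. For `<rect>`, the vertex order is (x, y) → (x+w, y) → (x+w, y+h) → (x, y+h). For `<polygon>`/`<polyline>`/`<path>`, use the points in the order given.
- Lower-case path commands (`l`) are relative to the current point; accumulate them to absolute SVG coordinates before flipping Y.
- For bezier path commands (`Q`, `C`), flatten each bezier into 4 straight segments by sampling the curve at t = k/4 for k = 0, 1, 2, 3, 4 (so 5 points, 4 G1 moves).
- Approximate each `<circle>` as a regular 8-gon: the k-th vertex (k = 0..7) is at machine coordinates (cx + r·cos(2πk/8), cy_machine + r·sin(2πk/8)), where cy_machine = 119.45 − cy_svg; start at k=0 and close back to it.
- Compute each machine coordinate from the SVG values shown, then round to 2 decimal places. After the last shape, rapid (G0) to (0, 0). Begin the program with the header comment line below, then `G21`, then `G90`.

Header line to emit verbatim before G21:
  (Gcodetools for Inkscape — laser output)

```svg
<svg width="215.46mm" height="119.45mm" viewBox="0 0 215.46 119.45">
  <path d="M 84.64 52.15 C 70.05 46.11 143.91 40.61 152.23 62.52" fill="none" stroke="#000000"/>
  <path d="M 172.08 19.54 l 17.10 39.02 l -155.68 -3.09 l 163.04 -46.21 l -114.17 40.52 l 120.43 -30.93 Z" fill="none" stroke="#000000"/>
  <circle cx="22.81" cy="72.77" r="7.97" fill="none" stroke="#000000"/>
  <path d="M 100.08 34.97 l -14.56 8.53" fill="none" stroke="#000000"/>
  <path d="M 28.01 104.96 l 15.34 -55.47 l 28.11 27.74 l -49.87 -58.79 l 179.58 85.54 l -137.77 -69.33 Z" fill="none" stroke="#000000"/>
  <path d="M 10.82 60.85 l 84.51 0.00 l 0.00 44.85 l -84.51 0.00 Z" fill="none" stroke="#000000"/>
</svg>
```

viewBox `0 0 215.46 119.45` with mm width/height → 1 unit = 1 mm. Flip: y_m = 119.45 − y_svg.

**Shape 1** — `<path>` cubic bezier, stroke `#000000` → engrave (S426, F3004). Control points (SVG): P0=(84.64,52.15), P1=(70.05,46.11), P2=(143.91,40.61), P3=(152.23,62.52); sampled at t=k/4. Machine vertices: (84.64,67.30) → (87.88,71.31) → (109.84,72.60) → (136.11,68.64) → (152.23,56.93). Open path.

**Shape 2** — `<path>` closed polygon, stroke `#000000` → engrave (S426, F3004). Machine vertices: (172.08,99.91) → (189.18,60.89) → (33.50,63.98) → (196.54,110.19) → (82.37,69.67) → (202.80,100.60) → (172.08,99.91). Closed: final G1 returns to the first vertex.

**Shape 3** — `<circle>` circle, stroke `#000000` → engrave (S426, F3004). Machine vertices: (30.78,46.68) → (28.45,52.32) → (22.81,54.65) → (17.17,52.32) → (14.84,46.68) → (17.17,41.04) → (22.81,38.71) → (28.45,41.04) → (30.78,46.68). Closed: final G1 returns to the first vertex.

**Shape 4** — `<path>` line segment, stroke `#000000` → engrave (S426, F3004). Machine vertices: (100.08,84.48) → (85.52,75.95). Open path.

**Shape 5** — `<path>` closed polygon, stroke `#000000` → engrave (S426, F3004). Machine vertices: (28.01,14.49) → (43.35,69.96) → (71.46,42.22) → (21.59,101.01) → (201.17,15.47) → (63.40,84.80) → (28.01,14.49). Closed: final G1 returns to the first vertex.

**Shape 6** — `<path>` rectangle, stroke `#000000` → engrave (S426, F3004). Machine vertices: (10.82,58.60) → (95.33,58.60) → (95.33,13.75) → (10.82,13.75) → (10.82,58.60). Closed: final G1 returns to the first vertex.

(Gcodetools for Inkscape — laser output)
G21
G90
G0 X84.64 Y67.30
M3 S426
G01 X87.88 Y71.31 F3004
G01 X109.84 Y72.60
G01 X136.11 Y68.64
G01 X152.23 Y56.93
G0 X172.08 Y99.91
M3 S426
G01 X189.18 Y60.89 F3004
G01 X33.50 Y63.98
G01 X196.54 Y110.19
G01 X82.37 Y69.67
G01 X202.80 Y100.60
G01 X172.08 Y99.91
G0 X30.78 Y46.68
M3 S426
G01 X28.45 Y52.32 F3004
G01 X22.81 Y54.65
G01 X17.17 Y52.32
G01 X14.84 Y46.68
G01 X17.17 Y41.04
G01 X22.81 Y38.71
G01 X28.45 Y41.04
G01 X30.78 Y46.68
G0 X100.08 Y84.48
M3 S426
G01 X85.52 Y75.95 F3004
G0 X28.01 Y14.49
M3 S426
G01 X43.35 Y69.96 F3004
G01 X71.46 Y42.22
G01 X21.59 Y101.01
G01 X201.17 Y15.47
G01 X63.40 Y84.80
G01 X28.01 Y14.49
G0 X10.82 Y58.60
M3 S426
G01 X95.33 Y58.60 F3004
G01 X95.33 Y13.75
G01 X10.82 Y13.75
G01 X10.82 Y58.60
M5
G0 X0.00 Y0.00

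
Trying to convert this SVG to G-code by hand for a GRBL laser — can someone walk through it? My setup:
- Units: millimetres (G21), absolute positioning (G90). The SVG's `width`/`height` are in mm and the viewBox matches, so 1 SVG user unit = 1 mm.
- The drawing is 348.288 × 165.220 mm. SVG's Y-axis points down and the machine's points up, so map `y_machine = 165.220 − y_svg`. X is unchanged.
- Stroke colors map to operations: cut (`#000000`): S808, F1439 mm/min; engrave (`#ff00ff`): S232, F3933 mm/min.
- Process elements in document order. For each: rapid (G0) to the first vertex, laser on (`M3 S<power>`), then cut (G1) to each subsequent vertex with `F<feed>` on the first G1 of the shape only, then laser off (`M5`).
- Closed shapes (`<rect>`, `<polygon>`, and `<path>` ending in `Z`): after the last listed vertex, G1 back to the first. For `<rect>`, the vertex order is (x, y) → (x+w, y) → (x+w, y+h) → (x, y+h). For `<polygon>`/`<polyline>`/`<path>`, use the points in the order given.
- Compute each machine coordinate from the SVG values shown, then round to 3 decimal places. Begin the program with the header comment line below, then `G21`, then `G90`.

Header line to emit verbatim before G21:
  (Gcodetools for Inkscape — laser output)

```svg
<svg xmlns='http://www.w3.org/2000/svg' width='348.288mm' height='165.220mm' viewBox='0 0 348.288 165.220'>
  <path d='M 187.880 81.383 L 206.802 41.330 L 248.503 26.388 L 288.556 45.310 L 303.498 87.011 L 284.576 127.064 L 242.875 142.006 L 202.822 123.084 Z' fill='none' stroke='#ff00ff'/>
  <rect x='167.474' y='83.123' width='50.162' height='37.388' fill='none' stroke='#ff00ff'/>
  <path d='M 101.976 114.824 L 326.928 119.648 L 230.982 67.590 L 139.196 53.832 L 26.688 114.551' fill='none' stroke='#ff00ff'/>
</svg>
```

(Gcodetools for Inkscape — laser output)
G21
G90
G0 X187.880 Y83.837
M3 S232
G1 X206.802 Y123.890 F3933
G1 X248.503 Y138.832
G1 X288.556 Y119.910
G1 X303.498 Y78.209
G1 X284.576 Y38.156
G1 X242.875 Y23.214
G1 X202.822 Y42.136
G1 X187.880 Y83.837
M5
G0 X167.474 Y82.097
M3 S232
G1 X217.636 Y82.097 F3933
G1 X217.636 Y44.709
G1 X167.474 Y44.709
G1 X167.474 Y82.097
M5
G0 X101.976 Y50.396
M3 S232
G1 X326.928 Y45.572 F3933
G1 X230.982 Y97.630
G1 X139.196 Y111.388
G1 X26.688 Y50.669
M5

Since the viewBox matches the mm dimensions, user units are millimetres directly. The only transform is the Y-flip y_m = 165.220 − y_svg.

Shape 1 is a regular polygon drawn with `<path>`. Its stroke #ff00ff means engrave at S232, F3933. After flipping Y the toolpath is (187.880,83.837) → (206.802,123.890) → (248.503,138.832) → (288.556,119.910) → (303.498,78.209) → (284.576,38.156) → (242.875,23.214) → (202.822,42.136) → (187.880,83.837), returning to the start.

Shape 2 is a rectangle drawn with `<rect>`. Its stroke #ff00ff means engrave at S232, F3933. After flipping Y the toolpath is (167.474,82.097) → (217.636,82.097) → (217.636,44.709) → (167.474,44.709) → (167.474,82.097), returning to the start.

Shape 3 is a open polyline drawn with `<path>`. Its stroke #ff00ff means engrave at S232, F3933. After flipping Y the toolpath is (101.976,50.396) → (326.928,45.572) → (230.982,97.630) → (139.196,111.388) → (26.688,50.669).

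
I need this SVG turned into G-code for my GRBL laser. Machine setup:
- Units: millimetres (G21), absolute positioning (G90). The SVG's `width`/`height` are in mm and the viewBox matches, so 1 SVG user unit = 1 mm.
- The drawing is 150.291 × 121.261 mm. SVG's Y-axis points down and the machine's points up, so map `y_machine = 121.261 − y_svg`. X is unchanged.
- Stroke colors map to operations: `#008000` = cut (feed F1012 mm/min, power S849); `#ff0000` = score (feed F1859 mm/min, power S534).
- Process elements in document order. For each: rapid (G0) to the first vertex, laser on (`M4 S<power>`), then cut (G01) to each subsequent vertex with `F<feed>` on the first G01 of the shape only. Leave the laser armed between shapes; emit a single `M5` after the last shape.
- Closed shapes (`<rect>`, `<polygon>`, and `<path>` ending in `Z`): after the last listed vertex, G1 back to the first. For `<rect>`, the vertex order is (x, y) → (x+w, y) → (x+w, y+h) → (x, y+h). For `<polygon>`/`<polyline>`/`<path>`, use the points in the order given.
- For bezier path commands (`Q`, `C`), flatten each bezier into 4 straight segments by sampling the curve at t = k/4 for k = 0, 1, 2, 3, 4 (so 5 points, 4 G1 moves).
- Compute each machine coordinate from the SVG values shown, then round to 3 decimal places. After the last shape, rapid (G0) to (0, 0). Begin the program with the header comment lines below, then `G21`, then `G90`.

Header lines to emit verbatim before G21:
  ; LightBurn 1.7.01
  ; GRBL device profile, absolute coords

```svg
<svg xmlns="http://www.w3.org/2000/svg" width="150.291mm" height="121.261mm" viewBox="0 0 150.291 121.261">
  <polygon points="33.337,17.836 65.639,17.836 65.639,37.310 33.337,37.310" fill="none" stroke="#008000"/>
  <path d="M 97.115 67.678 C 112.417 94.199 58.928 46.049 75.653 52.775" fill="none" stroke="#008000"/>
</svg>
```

Since the viewBox matches the mm dimensions, user units are millimetres directly. The only transform is the Y-flip y_m = 121.261 − y_svg.

Shape 1 is a rectangle drawn with `<polygon>`. Its stroke #008000 means cut at S849, F1012. After flipping Y the toolpath is (33.337,103.425) → (65.639,103.425) → (65.639,83.951) → (33.337,83.951) → (33.337,103.425), returning to the start.

Shape 2 is a cubic bezier drawn with `<path>`. Its stroke #008000 means cut at S849, F1012. After flipping Y the toolpath is (97.115,53.583) → (97.865,45.669) → (85.850,53.611) → (74.102,65.265) → (75.653,68.486).

; LightBurn 1.7.01
; GRBL device profile, absolute coords
G21
G90
G0 X33.337 Y103.425
M4 S849
G01 X65.639 Y103.425 F1012
G01 X65.639 Y83.951
G01 X33.337 Y83.951
G01 X33.337 Y103.425
G0 X97.115 Y53.583
M4 S849
G01 X97.865 Y45.669 F1012
G01 X85.850 Y53.611
G01 X74.102 Y65.265
G01 X75.653 Y68.486
M5
G0 X0.000 Y0.000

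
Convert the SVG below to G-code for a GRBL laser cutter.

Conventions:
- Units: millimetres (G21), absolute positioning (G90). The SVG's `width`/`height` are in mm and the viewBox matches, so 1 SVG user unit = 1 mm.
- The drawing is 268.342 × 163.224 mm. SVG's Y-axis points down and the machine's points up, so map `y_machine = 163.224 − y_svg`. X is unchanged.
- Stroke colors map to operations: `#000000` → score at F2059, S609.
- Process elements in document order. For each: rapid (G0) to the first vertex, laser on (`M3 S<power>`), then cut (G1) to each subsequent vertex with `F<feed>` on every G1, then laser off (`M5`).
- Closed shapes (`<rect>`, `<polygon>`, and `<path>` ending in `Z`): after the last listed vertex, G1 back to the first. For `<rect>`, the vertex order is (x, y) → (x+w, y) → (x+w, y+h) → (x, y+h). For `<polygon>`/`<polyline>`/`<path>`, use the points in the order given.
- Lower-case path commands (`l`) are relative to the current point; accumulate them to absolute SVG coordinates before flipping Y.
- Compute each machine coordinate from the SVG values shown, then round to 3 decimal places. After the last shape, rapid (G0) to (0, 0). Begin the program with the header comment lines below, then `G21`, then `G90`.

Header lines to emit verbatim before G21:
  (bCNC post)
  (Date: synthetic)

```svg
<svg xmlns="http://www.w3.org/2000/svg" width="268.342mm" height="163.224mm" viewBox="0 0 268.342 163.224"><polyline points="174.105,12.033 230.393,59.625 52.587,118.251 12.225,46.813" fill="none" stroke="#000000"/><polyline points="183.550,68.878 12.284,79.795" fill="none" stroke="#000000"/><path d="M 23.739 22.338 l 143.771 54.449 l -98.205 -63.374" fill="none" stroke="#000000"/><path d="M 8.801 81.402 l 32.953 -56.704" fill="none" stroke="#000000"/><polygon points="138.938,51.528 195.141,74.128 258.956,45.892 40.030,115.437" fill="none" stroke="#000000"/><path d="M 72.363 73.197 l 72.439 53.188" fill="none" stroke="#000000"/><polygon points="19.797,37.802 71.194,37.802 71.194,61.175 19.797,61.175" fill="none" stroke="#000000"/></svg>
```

Since the viewBox matches the mm dimensions, user units are millimetres directly. The only transform is the Y-flip y_m = 163.224 − y_svg.

Shape 1 is a open polyline drawn with `<polyline>`. Its stroke #000000 means score at S609, F2059. After flipping Y the toolpath is (174.105,151.191) → (230.393,103.599) → (52.587,44.973) → (12.225,116.411).

Shape 2 is a line segment drawn with `<polyline>`. Its stroke #000000 means score at S609, F2059. After flipping Y the toolpath is (183.550,94.346) → (12.284,83.429).

Shape 3 is a open polyline drawn with `<path>`. Its stroke #000000 means score at S609, F2059. After flipping Y the toolpath is (23.739,140.886) → (167.510,86.437) → (69.305,149.811).

Shape 4 is a line segment drawn with `<path>`. Its stroke #000000 means score at S609, F2059. After flipping Y the toolpath is (8.801,81.822) → (41.754,138.526).

Shape 5 is a closed polygon drawn with `<polygon>`. Its stroke #000000 means score at S609, F2059. After flipping Y the toolpath is (138.938,111.696) → (195.141,89.096) → (258.956,117.332) → (40.030,47.787) → (138.938,111.696), returning to the start.

Shape 6 is a line segment drawn with `<path>`. Its stroke #000000 means score at S609, F2059. After flipping Y the toolpath is (72.363,90.027) → (144.802,36.839).

Shape 7 is a rectangle drawn with `<polygon>`. Its stroke #000000 means score at S609, F2059. After flipping Y the toolpath is (19.797,125.422) → (71.194,125.422) → (71.194,102.049) → (19.797,102.049) → (19.797,125.422), returning to the start.

(bCNC post)
(Date: synthetic)
G21
G90
G0 X174.105 Y151.191
M3 S609
G1 X230.393 Y103.599 F2059
G1 X52.587 Y44.973 F2059
G1 X12.225 Y116.411 F2059
M5
G0 X183.550 Y94.346
M3 S609
G1 X12.284 Y83.429 F2059
M5
G0 X23.739 Y140.886
M3 S609
G1 X167.510 Y86.437 F2059
G1 X69.305 Y149.811 F2059
M5
G0 X8.801 Y81.822
M3 S609
G1 X41.754 Y138.526 F2059
M5
G0 X138.938 Y111.696
M3 S609
G1 X195.141 Y89.096 F2059
G1 X258.956 Y117.332 F2059
G1 X40.030 Y47.787 F2059
G1 X138.938 Y111.696 F2059
M5
G0 X72.363 Y90.027
M3 S609
G1 X144.802 Y36.839 F2059
M5
G0 X19.797 Y125.422
M3 S609
G1 X71.194 Y125.422 F2059
G1 X71.194 Y102.049 F2059
G1 X19.797 Y102.049 F2059
G1 X19.797 Y125.422 F2059
M5
G0 X0.000 Y0.000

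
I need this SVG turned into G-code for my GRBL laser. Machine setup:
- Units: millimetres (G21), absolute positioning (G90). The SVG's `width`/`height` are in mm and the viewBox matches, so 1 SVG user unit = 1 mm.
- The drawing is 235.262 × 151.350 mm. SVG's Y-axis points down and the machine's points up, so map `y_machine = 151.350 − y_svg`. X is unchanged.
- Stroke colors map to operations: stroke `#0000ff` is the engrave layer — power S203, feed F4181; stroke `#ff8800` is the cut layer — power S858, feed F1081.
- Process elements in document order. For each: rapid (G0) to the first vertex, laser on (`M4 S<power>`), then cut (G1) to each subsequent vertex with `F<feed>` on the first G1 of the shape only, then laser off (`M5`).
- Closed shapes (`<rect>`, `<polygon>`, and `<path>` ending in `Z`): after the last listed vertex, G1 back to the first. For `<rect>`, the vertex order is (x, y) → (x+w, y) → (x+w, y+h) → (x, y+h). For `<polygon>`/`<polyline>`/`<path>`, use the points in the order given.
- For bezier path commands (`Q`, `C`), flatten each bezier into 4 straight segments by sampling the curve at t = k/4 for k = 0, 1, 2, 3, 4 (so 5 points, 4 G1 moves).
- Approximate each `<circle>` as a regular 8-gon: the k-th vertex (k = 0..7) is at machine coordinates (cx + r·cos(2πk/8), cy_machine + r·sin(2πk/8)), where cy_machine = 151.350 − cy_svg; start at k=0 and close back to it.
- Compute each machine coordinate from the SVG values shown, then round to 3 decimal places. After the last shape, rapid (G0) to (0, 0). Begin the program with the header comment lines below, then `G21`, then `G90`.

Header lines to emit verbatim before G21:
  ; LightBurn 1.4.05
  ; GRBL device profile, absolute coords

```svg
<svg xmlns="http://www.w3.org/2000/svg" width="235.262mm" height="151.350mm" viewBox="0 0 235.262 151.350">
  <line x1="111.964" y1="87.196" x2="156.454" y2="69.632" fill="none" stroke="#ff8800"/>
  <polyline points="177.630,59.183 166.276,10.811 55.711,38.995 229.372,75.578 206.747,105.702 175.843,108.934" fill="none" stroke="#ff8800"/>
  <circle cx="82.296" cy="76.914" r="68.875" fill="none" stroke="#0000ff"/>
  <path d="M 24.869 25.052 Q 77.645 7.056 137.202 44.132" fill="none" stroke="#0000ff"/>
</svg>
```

Since the viewBox matches the mm dimensions, user units are millimetres directly. The only transform is the Y-flip y_m = 151.350 − y_svg.

Shape 1 is a line segment drawn with `<line>`. Its stroke #ff8800 means cut at S858, F1081. After flipping Y the toolpath is (111.964,64.154) → (156.454,81.718).

Shape 2 is a open polyline drawn with `<polyline>`. Its stroke #ff8800 means cut at S858, F1081. After flipping Y the toolpath is (177.630,92.167) → (166.276,140.539) → (55.711,112.355) → (229.372,75.772) → (206.747,45.648) → (175.843,42.416).

Shape 3 is a circle drawn with `<circle>`. Its stroke #0000ff means engrave at S203, F4181. After flipping Y the toolpath is (151.171,74.436) → (130.998,123.138) → (82.296,143.311) → (33.594,123.138) → (13.421,74.436) → (33.594,25.734) → (82.296,5.561) → (130.998,25.734) → (151.171,74.436), returning to the start.

Shape 4 is a quadratic bezier drawn with `<path>`. Its stroke #0000ff means engrave at S203, F4181. After flipping Y the toolpath is (24.869,126.298) → (51.681,131.854) → (79.340,130.526) → (107.847,122.314) → (137.202,107.218).

; LightBurn 1.4.05
; GRBL device profile, absolute coords
G21
G90
G0 X111.964 Y64.154
M4 S858
G1 X156.454 Y81.718 F1081
M5
G0 X177.630 Y92.167
M4 S858
G1 X166.276 Y140.539 F1081
G1 X55.711 Y112.355
G1 X229.372 Y75.772
G1 X206.747 Y45.648
G1 X175.843 Y42.416
M5
G0 X151.171 Y74.436
M4 S203
G1 X130.998 Y123.138 F4181
G1 X82.296 Y143.311
G1 X33.594 Y123.138
G1 X13.421 Y74.436
G1 X33.594 Y25.734
G1 X82.296 Y5.561
G1 X130.998 Y25.734
G1 X151.171 Y74.436
M5
G0 X24.869 Y126.298
M4 S203
G1 X51.681 Y131.854 F4181
G1 X79.340 Y130.526
G1 X107.847 Y122.314
G1 X137.202 Y107.218
M5
G0 X0.000 Y0.000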